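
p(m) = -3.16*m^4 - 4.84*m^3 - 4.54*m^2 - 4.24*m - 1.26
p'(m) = -12.64*m^3 - 14.52*m^2 - 9.08*m - 4.24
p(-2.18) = -34.82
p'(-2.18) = 77.50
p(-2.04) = -25.14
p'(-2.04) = 61.17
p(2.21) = -160.43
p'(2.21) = -231.66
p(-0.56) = 0.23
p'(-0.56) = -1.49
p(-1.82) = -14.07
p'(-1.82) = 40.39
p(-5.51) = -2218.76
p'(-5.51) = 1719.43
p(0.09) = -1.68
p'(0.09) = -5.18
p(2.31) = -184.92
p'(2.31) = -258.50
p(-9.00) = -17535.24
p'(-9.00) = 8115.92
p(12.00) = -74595.18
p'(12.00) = -24046.00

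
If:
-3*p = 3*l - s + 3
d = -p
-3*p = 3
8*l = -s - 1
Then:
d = 1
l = -1/11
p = -1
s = -3/11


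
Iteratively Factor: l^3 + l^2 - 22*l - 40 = (l + 4)*(l^2 - 3*l - 10) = (l + 2)*(l + 4)*(l - 5)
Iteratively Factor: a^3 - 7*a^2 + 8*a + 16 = (a + 1)*(a^2 - 8*a + 16) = (a - 4)*(a + 1)*(a - 4)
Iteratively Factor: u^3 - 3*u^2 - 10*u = (u)*(u^2 - 3*u - 10) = u*(u - 5)*(u + 2)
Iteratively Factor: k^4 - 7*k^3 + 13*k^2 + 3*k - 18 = (k - 3)*(k^3 - 4*k^2 + k + 6) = (k - 3)*(k - 2)*(k^2 - 2*k - 3) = (k - 3)*(k - 2)*(k + 1)*(k - 3)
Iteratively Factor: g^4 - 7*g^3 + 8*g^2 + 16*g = (g - 4)*(g^3 - 3*g^2 - 4*g) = (g - 4)^2*(g^2 + g) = (g - 4)^2*(g + 1)*(g)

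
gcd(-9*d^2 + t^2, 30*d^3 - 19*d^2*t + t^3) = -3*d + t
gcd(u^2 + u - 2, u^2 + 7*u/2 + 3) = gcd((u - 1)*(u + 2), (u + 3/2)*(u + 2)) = u + 2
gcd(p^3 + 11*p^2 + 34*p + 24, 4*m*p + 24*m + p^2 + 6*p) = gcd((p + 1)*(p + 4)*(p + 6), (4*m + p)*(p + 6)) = p + 6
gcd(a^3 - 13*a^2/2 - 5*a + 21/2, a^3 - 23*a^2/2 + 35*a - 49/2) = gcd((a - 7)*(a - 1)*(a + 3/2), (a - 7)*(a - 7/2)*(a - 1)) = a^2 - 8*a + 7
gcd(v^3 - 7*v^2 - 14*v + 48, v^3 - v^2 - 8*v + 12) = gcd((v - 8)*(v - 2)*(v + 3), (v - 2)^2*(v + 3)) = v^2 + v - 6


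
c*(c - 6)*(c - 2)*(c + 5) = c^4 - 3*c^3 - 28*c^2 + 60*c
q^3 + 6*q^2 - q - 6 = (q - 1)*(q + 1)*(q + 6)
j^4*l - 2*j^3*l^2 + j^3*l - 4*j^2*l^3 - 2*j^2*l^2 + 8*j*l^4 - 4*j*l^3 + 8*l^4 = (j - 2*l)^2*(j + 2*l)*(j*l + l)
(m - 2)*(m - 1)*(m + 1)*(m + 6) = m^4 + 4*m^3 - 13*m^2 - 4*m + 12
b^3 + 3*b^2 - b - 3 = (b - 1)*(b + 1)*(b + 3)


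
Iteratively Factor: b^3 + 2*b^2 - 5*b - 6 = (b + 1)*(b^2 + b - 6) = (b - 2)*(b + 1)*(b + 3)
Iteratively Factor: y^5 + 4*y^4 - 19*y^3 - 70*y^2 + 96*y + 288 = (y - 3)*(y^4 + 7*y^3 + 2*y^2 - 64*y - 96) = (y - 3)*(y + 4)*(y^3 + 3*y^2 - 10*y - 24) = (y - 3)*(y + 2)*(y + 4)*(y^2 + y - 12) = (y - 3)^2*(y + 2)*(y + 4)*(y + 4)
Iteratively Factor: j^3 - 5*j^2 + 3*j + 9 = (j - 3)*(j^2 - 2*j - 3) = (j - 3)^2*(j + 1)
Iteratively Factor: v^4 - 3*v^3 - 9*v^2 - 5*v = (v - 5)*(v^3 + 2*v^2 + v) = (v - 5)*(v + 1)*(v^2 + v) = (v - 5)*(v + 1)^2*(v)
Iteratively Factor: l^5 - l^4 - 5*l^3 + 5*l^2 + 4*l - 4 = (l - 1)*(l^4 - 5*l^2 + 4) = (l - 2)*(l - 1)*(l^3 + 2*l^2 - l - 2) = (l - 2)*(l - 1)^2*(l^2 + 3*l + 2) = (l - 2)*(l - 1)^2*(l + 2)*(l + 1)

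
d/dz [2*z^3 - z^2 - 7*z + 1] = 6*z^2 - 2*z - 7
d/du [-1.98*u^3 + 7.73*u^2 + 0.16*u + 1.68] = -5.94*u^2 + 15.46*u + 0.16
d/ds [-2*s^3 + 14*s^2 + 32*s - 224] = -6*s^2 + 28*s + 32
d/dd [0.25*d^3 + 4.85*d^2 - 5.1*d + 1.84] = 0.75*d^2 + 9.7*d - 5.1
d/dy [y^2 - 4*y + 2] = 2*y - 4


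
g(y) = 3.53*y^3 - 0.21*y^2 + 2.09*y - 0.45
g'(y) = 10.59*y^2 - 0.42*y + 2.09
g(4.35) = 295.23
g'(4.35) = 200.65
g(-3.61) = -176.80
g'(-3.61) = 141.62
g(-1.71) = -22.29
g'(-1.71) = 33.77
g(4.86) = 409.96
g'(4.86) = 250.18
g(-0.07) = -0.60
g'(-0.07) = 2.17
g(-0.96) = -5.77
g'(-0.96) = 12.25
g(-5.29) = -539.95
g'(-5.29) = 300.66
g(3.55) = 162.25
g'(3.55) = 134.06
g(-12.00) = -6155.61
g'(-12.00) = 1532.09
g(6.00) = 767.01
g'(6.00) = 380.81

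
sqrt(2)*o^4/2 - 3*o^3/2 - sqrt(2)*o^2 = o^2*(o - 2*sqrt(2))*(sqrt(2)*o/2 + 1/2)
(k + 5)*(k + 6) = k^2 + 11*k + 30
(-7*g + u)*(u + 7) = -7*g*u - 49*g + u^2 + 7*u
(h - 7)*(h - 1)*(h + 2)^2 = h^4 - 4*h^3 - 21*h^2 - 4*h + 28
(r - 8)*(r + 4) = r^2 - 4*r - 32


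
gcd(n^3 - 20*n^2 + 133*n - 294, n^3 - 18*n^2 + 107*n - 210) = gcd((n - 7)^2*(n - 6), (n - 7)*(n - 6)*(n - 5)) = n^2 - 13*n + 42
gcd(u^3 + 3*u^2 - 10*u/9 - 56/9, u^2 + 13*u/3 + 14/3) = u^2 + 13*u/3 + 14/3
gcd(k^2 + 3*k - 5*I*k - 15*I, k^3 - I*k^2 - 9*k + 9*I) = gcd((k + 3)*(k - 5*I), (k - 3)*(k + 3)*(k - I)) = k + 3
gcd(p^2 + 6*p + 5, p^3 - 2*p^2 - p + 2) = p + 1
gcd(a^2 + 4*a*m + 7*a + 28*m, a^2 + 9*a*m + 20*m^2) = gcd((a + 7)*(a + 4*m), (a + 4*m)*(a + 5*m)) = a + 4*m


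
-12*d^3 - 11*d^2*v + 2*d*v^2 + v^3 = (-3*d + v)*(d + v)*(4*d + v)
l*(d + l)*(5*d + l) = 5*d^2*l + 6*d*l^2 + l^3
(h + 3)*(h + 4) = h^2 + 7*h + 12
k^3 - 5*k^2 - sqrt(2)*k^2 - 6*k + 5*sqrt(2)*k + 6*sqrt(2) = (k - 6)*(k + 1)*(k - sqrt(2))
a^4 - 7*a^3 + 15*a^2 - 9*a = a*(a - 3)^2*(a - 1)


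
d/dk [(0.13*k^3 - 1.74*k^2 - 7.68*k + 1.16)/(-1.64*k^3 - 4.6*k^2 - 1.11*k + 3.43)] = (1.11022302462516e-16*k^5 - 3.4516*k^4 - 25.479*k^3 - 26.3517*k^2 - 1.2644*k - 25.0548)/(2.6896*k^6 + 15.088*k^5 + 24.8008*k^4 - 1.0384*k^3 - 30.3239*k^2 - 7.6146*k + 11.7649)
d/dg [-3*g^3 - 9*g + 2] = -9*g^2 - 9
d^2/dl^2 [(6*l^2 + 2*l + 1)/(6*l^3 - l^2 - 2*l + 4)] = 2*(216*l^6 + 216*l^5 + 396*l^4 - 1042*l^3 - 249*l^2 - 42*l + 120)/(216*l^9 - 108*l^8 - 198*l^7 + 503*l^6 - 78*l^5 - 288*l^4 + 328*l^3 - 96*l + 64)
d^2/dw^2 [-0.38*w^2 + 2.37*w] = -0.760000000000000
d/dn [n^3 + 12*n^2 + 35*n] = 3*n^2 + 24*n + 35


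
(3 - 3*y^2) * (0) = 0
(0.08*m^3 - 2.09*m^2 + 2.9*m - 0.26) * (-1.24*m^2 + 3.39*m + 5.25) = -0.0992*m^5 + 2.8628*m^4 - 10.2611*m^3 - 0.819100000000001*m^2 + 14.3436*m - 1.365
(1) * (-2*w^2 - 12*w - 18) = -2*w^2 - 12*w - 18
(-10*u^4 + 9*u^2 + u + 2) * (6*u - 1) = -60*u^5 + 10*u^4 + 54*u^3 - 3*u^2 + 11*u - 2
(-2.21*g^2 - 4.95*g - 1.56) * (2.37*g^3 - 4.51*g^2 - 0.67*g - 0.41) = -5.2377*g^5 - 1.7644*g^4 + 20.108*g^3 + 11.2582*g^2 + 3.0747*g + 0.6396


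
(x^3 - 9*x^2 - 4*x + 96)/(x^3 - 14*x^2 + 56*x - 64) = (x + 3)/(x - 2)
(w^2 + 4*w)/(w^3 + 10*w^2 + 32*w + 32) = w/(w^2 + 6*w + 8)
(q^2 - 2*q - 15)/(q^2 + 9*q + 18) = (q - 5)/(q + 6)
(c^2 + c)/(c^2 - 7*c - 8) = c/(c - 8)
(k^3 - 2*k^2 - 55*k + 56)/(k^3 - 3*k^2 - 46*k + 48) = (k + 7)/(k + 6)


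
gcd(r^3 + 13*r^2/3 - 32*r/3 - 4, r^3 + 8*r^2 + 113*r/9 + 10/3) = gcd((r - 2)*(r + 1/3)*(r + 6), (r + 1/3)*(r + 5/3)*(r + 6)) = r^2 + 19*r/3 + 2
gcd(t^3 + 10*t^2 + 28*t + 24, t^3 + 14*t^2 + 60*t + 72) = t^2 + 8*t + 12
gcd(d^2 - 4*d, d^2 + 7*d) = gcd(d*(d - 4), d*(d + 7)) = d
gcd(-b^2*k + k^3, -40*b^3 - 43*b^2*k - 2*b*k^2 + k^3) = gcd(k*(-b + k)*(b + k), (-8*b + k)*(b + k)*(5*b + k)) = b + k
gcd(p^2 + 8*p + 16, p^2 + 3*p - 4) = p + 4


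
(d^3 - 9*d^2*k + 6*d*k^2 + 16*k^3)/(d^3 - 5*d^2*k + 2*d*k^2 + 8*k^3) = (d - 8*k)/(d - 4*k)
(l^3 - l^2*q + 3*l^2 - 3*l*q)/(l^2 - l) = (l^2 - l*q + 3*l - 3*q)/(l - 1)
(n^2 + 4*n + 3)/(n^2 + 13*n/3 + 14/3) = 3*(n^2 + 4*n + 3)/(3*n^2 + 13*n + 14)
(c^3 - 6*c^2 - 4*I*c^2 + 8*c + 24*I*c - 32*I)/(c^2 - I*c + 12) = (c^2 - 6*c + 8)/(c + 3*I)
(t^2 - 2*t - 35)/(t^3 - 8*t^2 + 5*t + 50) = (t^2 - 2*t - 35)/(t^3 - 8*t^2 + 5*t + 50)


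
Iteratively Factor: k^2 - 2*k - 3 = (k + 1)*(k - 3)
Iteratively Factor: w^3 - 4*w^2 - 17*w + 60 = (w - 3)*(w^2 - w - 20) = (w - 5)*(w - 3)*(w + 4)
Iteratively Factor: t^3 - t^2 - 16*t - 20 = (t + 2)*(t^2 - 3*t - 10) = (t - 5)*(t + 2)*(t + 2)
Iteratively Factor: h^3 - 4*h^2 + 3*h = (h)*(h^2 - 4*h + 3) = h*(h - 1)*(h - 3)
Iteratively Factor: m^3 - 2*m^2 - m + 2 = (m + 1)*(m^2 - 3*m + 2) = (m - 2)*(m + 1)*(m - 1)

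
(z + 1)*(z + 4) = z^2 + 5*z + 4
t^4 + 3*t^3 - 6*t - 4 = (t + 1)*(t + 2)*(t - sqrt(2))*(t + sqrt(2))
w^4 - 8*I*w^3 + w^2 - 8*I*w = w*(w - 8*I)*(w - I)*(w + I)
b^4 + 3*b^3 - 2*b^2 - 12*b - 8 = (b - 2)*(b + 1)*(b + 2)^2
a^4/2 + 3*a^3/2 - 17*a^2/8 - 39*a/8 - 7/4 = (a/2 + 1/2)*(a - 2)*(a + 1/2)*(a + 7/2)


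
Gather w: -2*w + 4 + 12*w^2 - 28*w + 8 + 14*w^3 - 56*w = 14*w^3 + 12*w^2 - 86*w + 12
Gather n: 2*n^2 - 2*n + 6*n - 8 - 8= 2*n^2 + 4*n - 16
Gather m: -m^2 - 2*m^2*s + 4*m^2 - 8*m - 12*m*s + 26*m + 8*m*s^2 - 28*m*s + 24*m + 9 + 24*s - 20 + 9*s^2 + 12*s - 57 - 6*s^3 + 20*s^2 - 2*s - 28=m^2*(3 - 2*s) + m*(8*s^2 - 40*s + 42) - 6*s^3 + 29*s^2 + 34*s - 96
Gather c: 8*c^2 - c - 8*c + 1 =8*c^2 - 9*c + 1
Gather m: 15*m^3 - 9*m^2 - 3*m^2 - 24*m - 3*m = 15*m^3 - 12*m^2 - 27*m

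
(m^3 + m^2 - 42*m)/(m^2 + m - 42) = m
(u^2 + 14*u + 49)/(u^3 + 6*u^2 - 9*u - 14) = (u + 7)/(u^2 - u - 2)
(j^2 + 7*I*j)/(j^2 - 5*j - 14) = j*(j + 7*I)/(j^2 - 5*j - 14)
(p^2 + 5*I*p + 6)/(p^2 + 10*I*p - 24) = (p - I)/(p + 4*I)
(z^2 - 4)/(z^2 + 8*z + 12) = (z - 2)/(z + 6)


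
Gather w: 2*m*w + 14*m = 2*m*w + 14*m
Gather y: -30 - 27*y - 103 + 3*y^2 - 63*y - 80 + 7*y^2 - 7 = 10*y^2 - 90*y - 220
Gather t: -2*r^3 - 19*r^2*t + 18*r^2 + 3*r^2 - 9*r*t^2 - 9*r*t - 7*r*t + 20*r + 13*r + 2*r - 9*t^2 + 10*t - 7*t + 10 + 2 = -2*r^3 + 21*r^2 + 35*r + t^2*(-9*r - 9) + t*(-19*r^2 - 16*r + 3) + 12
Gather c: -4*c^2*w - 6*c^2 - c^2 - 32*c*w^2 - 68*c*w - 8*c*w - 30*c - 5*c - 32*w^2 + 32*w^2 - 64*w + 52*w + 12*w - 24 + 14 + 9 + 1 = c^2*(-4*w - 7) + c*(-32*w^2 - 76*w - 35)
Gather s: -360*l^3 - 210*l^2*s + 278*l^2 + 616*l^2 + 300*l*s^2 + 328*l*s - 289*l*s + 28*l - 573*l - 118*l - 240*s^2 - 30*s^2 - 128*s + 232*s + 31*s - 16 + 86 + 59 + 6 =-360*l^3 + 894*l^2 - 663*l + s^2*(300*l - 270) + s*(-210*l^2 + 39*l + 135) + 135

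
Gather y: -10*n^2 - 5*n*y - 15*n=-10*n^2 - 5*n*y - 15*n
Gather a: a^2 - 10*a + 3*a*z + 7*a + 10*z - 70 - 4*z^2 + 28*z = a^2 + a*(3*z - 3) - 4*z^2 + 38*z - 70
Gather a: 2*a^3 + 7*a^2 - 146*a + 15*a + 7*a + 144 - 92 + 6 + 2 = 2*a^3 + 7*a^2 - 124*a + 60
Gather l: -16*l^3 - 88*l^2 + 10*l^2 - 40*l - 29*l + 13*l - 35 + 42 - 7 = -16*l^3 - 78*l^2 - 56*l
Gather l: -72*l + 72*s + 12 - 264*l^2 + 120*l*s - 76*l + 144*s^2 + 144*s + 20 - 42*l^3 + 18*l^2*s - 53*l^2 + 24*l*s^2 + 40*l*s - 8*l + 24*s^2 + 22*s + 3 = -42*l^3 + l^2*(18*s - 317) + l*(24*s^2 + 160*s - 156) + 168*s^2 + 238*s + 35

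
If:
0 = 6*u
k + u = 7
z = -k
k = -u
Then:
No Solution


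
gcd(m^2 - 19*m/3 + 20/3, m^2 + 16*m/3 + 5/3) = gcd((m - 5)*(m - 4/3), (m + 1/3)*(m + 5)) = 1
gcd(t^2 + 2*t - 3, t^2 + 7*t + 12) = t + 3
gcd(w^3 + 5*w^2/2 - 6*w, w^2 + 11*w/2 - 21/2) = w - 3/2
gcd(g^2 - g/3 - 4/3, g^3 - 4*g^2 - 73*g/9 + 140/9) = g - 4/3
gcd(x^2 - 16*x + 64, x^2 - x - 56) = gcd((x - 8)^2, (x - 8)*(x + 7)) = x - 8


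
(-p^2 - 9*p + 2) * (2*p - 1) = -2*p^3 - 17*p^2 + 13*p - 2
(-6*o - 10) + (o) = -5*o - 10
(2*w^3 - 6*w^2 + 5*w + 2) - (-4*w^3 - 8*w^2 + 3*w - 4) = 6*w^3 + 2*w^2 + 2*w + 6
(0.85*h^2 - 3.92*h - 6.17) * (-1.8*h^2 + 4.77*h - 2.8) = -1.53*h^4 + 11.1105*h^3 - 9.9724*h^2 - 18.4549*h + 17.276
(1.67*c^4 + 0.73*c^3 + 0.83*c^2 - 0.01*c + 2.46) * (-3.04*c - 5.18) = -5.0768*c^5 - 10.8698*c^4 - 6.3046*c^3 - 4.269*c^2 - 7.4266*c - 12.7428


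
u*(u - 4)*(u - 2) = u^3 - 6*u^2 + 8*u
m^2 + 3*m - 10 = (m - 2)*(m + 5)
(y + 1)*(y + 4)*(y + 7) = y^3 + 12*y^2 + 39*y + 28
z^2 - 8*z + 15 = (z - 5)*(z - 3)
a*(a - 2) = a^2 - 2*a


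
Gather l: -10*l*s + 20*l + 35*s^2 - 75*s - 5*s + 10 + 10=l*(20 - 10*s) + 35*s^2 - 80*s + 20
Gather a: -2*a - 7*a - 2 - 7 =-9*a - 9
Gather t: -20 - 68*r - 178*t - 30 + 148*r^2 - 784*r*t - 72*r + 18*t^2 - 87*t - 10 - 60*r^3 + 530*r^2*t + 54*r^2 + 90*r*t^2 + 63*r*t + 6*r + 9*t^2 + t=-60*r^3 + 202*r^2 - 134*r + t^2*(90*r + 27) + t*(530*r^2 - 721*r - 264) - 60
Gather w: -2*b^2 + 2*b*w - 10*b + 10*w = -2*b^2 - 10*b + w*(2*b + 10)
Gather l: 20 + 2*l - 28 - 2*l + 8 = 0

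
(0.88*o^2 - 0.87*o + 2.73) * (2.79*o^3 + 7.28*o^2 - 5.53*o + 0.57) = 2.4552*o^5 + 3.9791*o^4 - 3.5833*o^3 + 25.1871*o^2 - 15.5928*o + 1.5561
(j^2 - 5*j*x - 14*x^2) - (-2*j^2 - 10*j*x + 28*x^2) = 3*j^2 + 5*j*x - 42*x^2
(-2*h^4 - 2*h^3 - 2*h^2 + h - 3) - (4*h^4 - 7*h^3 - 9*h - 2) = -6*h^4 + 5*h^3 - 2*h^2 + 10*h - 1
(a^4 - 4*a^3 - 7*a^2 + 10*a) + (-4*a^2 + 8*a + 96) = a^4 - 4*a^3 - 11*a^2 + 18*a + 96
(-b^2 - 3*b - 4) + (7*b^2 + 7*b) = 6*b^2 + 4*b - 4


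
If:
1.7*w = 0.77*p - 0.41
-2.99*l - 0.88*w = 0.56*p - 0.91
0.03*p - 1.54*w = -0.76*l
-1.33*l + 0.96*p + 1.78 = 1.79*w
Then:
No Solution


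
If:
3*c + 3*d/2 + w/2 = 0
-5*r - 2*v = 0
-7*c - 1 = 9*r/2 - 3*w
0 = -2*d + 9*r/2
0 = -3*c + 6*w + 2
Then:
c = -40/21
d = 89/21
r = 356/189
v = -890/189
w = -9/7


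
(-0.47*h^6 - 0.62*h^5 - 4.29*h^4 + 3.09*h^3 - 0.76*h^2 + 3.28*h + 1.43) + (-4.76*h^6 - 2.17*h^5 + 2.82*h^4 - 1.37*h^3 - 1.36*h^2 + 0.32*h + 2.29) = -5.23*h^6 - 2.79*h^5 - 1.47*h^4 + 1.72*h^3 - 2.12*h^2 + 3.6*h + 3.72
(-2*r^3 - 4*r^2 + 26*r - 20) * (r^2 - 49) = -2*r^5 - 4*r^4 + 124*r^3 + 176*r^2 - 1274*r + 980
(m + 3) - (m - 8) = 11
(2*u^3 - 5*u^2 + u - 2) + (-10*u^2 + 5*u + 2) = 2*u^3 - 15*u^2 + 6*u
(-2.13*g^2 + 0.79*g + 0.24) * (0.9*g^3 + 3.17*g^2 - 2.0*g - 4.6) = -1.917*g^5 - 6.0411*g^4 + 6.9803*g^3 + 8.9788*g^2 - 4.114*g - 1.104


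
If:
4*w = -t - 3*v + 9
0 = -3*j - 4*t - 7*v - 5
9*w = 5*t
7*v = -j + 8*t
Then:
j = -8899/1162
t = 999/1162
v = 2413/1162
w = 555/1162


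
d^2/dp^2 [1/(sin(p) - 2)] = (-2*sin(p) + cos(p)^2 + 1)/(sin(p) - 2)^3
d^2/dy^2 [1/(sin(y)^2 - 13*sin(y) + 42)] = (-4*sin(y)^4 + 39*sin(y)^3 + 5*sin(y)^2 - 624*sin(y) + 254)/(sin(y)^2 - 13*sin(y) + 42)^3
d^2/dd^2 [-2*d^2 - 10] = -4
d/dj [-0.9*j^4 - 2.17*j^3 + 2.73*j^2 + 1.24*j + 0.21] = -3.6*j^3 - 6.51*j^2 + 5.46*j + 1.24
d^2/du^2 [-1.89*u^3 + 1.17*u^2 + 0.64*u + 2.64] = 2.34 - 11.34*u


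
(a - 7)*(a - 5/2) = a^2 - 19*a/2 + 35/2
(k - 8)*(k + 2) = k^2 - 6*k - 16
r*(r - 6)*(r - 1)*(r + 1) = r^4 - 6*r^3 - r^2 + 6*r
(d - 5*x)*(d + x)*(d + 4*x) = d^3 - 21*d*x^2 - 20*x^3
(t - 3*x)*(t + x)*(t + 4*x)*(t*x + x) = t^4*x + 2*t^3*x^2 + t^3*x - 11*t^2*x^3 + 2*t^2*x^2 - 12*t*x^4 - 11*t*x^3 - 12*x^4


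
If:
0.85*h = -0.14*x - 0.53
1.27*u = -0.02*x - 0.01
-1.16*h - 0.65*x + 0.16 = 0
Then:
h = -0.94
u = -0.04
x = 1.92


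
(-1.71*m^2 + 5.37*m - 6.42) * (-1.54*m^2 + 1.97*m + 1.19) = 2.6334*m^4 - 11.6385*m^3 + 18.4308*m^2 - 6.2571*m - 7.6398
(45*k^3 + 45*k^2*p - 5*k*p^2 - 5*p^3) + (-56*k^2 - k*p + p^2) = 45*k^3 + 45*k^2*p - 56*k^2 - 5*k*p^2 - k*p - 5*p^3 + p^2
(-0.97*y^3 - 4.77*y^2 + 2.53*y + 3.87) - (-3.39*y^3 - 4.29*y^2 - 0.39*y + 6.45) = 2.42*y^3 - 0.48*y^2 + 2.92*y - 2.58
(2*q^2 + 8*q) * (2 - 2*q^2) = -4*q^4 - 16*q^3 + 4*q^2 + 16*q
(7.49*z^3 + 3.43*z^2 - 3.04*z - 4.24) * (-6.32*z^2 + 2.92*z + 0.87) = -47.3368*z^5 + 0.193199999999997*z^4 + 35.7447*z^3 + 20.9041*z^2 - 15.0256*z - 3.6888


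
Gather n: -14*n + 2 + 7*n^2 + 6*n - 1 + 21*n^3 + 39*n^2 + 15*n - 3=21*n^3 + 46*n^2 + 7*n - 2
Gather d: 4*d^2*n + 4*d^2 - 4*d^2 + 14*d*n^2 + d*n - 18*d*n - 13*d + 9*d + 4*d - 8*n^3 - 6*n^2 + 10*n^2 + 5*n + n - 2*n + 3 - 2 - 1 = 4*d^2*n + d*(14*n^2 - 17*n) - 8*n^3 + 4*n^2 + 4*n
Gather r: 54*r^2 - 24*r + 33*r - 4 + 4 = 54*r^2 + 9*r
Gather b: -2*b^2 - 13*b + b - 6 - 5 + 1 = -2*b^2 - 12*b - 10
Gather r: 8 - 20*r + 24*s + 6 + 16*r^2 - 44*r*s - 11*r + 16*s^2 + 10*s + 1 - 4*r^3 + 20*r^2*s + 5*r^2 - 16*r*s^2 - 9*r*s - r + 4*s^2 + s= -4*r^3 + r^2*(20*s + 21) + r*(-16*s^2 - 53*s - 32) + 20*s^2 + 35*s + 15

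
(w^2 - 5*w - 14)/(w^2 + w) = (w^2 - 5*w - 14)/(w*(w + 1))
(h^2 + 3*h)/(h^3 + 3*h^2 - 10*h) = (h + 3)/(h^2 + 3*h - 10)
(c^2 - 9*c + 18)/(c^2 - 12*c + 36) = (c - 3)/(c - 6)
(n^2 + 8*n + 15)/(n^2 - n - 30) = (n + 3)/(n - 6)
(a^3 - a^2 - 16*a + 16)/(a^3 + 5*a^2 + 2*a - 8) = (a - 4)/(a + 2)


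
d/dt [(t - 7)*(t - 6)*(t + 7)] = 3*t^2 - 12*t - 49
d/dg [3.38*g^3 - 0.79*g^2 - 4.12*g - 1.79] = 10.14*g^2 - 1.58*g - 4.12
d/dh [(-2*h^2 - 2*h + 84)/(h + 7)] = -2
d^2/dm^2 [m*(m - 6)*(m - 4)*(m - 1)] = 12*m^2 - 66*m + 68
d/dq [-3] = 0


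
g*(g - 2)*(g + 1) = g^3 - g^2 - 2*g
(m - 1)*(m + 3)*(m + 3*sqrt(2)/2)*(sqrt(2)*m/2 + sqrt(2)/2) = sqrt(2)*m^4/2 + 3*m^3/2 + 3*sqrt(2)*m^3/2 - sqrt(2)*m^2/2 + 9*m^2/2 - 3*sqrt(2)*m/2 - 3*m/2 - 9/2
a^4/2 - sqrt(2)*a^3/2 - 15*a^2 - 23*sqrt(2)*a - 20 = (a/2 + sqrt(2)/2)*(a - 5*sqrt(2))*(a + sqrt(2))*(a + 2*sqrt(2))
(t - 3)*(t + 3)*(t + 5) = t^3 + 5*t^2 - 9*t - 45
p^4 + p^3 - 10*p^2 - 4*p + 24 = (p - 2)^2*(p + 2)*(p + 3)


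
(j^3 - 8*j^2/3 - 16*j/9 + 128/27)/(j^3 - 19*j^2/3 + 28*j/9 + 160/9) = (j - 4/3)/(j - 5)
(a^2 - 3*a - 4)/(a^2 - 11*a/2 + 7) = 2*(a^2 - 3*a - 4)/(2*a^2 - 11*a + 14)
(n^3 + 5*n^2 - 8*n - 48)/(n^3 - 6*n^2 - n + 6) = (n^3 + 5*n^2 - 8*n - 48)/(n^3 - 6*n^2 - n + 6)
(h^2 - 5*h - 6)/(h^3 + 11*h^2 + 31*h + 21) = (h - 6)/(h^2 + 10*h + 21)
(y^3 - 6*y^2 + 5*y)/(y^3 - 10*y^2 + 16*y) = (y^2 - 6*y + 5)/(y^2 - 10*y + 16)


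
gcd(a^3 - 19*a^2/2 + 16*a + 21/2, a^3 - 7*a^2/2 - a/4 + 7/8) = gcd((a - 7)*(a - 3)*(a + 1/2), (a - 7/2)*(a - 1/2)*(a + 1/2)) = a + 1/2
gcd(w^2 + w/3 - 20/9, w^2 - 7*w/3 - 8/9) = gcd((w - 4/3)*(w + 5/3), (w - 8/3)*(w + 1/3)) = 1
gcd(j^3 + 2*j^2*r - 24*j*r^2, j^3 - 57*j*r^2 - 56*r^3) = 1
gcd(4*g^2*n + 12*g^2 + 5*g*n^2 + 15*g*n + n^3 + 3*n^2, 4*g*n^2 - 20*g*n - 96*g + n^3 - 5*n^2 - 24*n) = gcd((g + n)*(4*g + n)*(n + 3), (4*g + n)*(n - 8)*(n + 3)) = 4*g*n + 12*g + n^2 + 3*n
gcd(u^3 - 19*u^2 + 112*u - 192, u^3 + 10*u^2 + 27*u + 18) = 1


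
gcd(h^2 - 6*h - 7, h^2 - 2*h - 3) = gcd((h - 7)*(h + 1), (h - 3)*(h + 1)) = h + 1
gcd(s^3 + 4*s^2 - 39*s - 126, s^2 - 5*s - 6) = s - 6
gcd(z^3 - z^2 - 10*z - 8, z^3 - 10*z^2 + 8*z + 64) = z^2 - 2*z - 8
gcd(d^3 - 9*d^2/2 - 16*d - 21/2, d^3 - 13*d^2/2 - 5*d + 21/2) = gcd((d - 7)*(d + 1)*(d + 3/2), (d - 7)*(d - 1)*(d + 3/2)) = d^2 - 11*d/2 - 21/2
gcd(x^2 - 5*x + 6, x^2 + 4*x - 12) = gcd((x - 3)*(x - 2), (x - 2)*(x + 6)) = x - 2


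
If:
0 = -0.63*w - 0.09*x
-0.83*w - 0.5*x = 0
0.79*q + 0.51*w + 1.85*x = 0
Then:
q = 0.00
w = 0.00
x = 0.00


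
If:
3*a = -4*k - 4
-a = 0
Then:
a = 0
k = -1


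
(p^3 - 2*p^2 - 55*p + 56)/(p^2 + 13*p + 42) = (p^2 - 9*p + 8)/(p + 6)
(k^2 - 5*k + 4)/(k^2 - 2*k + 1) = (k - 4)/(k - 1)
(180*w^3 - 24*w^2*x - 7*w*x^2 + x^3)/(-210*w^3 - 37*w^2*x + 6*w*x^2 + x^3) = (-6*w + x)/(7*w + x)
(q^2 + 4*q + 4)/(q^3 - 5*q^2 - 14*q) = (q + 2)/(q*(q - 7))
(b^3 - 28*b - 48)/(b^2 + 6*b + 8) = b - 6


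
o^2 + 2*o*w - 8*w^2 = (o - 2*w)*(o + 4*w)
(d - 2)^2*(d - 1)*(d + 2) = d^4 - 3*d^3 - 2*d^2 + 12*d - 8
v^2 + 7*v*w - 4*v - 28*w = (v - 4)*(v + 7*w)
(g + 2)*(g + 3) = g^2 + 5*g + 6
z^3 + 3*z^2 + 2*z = z*(z + 1)*(z + 2)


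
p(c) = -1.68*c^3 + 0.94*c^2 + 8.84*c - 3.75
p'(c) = -5.04*c^2 + 1.88*c + 8.84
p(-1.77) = -7.14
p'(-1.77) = -10.28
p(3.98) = -59.59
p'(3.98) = -63.51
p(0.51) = 0.78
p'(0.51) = 8.49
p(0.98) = 4.23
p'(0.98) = 5.84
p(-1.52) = -9.12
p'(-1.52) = -5.66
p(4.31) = -82.69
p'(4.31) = -76.68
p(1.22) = 5.38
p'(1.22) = 3.63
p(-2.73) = 13.30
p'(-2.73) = -33.86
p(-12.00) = 2928.57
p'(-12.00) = -739.48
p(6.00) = -279.75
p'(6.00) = -161.32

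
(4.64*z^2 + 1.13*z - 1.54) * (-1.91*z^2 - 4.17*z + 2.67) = -8.8624*z^4 - 21.5071*z^3 + 10.6181*z^2 + 9.4389*z - 4.1118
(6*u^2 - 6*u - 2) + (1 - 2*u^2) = 4*u^2 - 6*u - 1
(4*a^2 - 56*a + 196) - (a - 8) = 4*a^2 - 57*a + 204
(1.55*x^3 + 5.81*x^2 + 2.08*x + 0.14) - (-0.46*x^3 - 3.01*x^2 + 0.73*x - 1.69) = 2.01*x^3 + 8.82*x^2 + 1.35*x + 1.83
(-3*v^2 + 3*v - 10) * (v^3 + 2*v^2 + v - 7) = -3*v^5 - 3*v^4 - 7*v^3 + 4*v^2 - 31*v + 70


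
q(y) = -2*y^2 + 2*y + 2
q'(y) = 2 - 4*y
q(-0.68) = -0.28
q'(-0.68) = 4.72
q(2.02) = -2.12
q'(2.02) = -6.08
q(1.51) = 0.46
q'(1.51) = -4.04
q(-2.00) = -10.00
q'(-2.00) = 10.00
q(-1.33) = -4.20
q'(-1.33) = 7.32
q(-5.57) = -71.19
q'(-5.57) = 24.28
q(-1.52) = -5.66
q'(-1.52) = 8.08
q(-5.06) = -59.33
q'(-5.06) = 22.24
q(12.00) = -262.00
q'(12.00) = -46.00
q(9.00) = -142.00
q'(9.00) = -34.00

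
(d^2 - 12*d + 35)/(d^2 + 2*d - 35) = (d - 7)/(d + 7)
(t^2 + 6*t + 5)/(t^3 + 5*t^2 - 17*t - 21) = (t + 5)/(t^2 + 4*t - 21)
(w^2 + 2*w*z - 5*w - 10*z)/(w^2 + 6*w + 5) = (w^2 + 2*w*z - 5*w - 10*z)/(w^2 + 6*w + 5)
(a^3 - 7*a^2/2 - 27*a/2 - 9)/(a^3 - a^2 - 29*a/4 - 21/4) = 2*(a - 6)/(2*a - 7)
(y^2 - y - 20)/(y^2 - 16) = (y - 5)/(y - 4)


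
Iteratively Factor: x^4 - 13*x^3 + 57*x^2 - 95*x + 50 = (x - 5)*(x^3 - 8*x^2 + 17*x - 10) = (x - 5)*(x - 2)*(x^2 - 6*x + 5) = (x - 5)^2*(x - 2)*(x - 1)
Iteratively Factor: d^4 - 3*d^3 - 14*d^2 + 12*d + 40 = (d + 2)*(d^3 - 5*d^2 - 4*d + 20) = (d + 2)^2*(d^2 - 7*d + 10) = (d - 2)*(d + 2)^2*(d - 5)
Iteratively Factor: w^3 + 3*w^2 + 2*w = (w + 2)*(w^2 + w) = (w + 1)*(w + 2)*(w)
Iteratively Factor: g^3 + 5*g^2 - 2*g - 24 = (g + 3)*(g^2 + 2*g - 8) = (g + 3)*(g + 4)*(g - 2)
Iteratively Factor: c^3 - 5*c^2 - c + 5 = (c + 1)*(c^2 - 6*c + 5) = (c - 5)*(c + 1)*(c - 1)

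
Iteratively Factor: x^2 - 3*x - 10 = (x + 2)*(x - 5)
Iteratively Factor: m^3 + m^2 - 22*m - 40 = (m + 4)*(m^2 - 3*m - 10) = (m + 2)*(m + 4)*(m - 5)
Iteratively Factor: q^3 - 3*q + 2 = (q - 1)*(q^2 + q - 2) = (q - 1)*(q + 2)*(q - 1)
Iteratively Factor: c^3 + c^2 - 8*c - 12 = (c + 2)*(c^2 - c - 6) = (c + 2)^2*(c - 3)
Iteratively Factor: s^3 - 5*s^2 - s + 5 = (s - 5)*(s^2 - 1) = (s - 5)*(s - 1)*(s + 1)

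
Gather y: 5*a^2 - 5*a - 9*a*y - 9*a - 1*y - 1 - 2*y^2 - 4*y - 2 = 5*a^2 - 14*a - 2*y^2 + y*(-9*a - 5) - 3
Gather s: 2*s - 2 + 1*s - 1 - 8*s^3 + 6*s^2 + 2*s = -8*s^3 + 6*s^2 + 5*s - 3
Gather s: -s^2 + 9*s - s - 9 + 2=-s^2 + 8*s - 7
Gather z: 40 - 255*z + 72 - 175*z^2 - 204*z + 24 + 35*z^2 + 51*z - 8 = -140*z^2 - 408*z + 128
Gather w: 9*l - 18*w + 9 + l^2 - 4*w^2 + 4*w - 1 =l^2 + 9*l - 4*w^2 - 14*w + 8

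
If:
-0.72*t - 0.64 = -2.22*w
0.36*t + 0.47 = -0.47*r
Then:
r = -2.36170212765957*w - 0.319148936170213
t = 3.08333333333333*w - 0.888888888888889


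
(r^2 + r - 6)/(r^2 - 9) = (r - 2)/(r - 3)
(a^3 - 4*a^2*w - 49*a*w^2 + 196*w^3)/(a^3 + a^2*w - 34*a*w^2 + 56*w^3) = (-a + 7*w)/(-a + 2*w)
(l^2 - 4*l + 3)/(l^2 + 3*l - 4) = (l - 3)/(l + 4)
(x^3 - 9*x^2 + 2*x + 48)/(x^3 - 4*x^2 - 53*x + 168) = (x + 2)/(x + 7)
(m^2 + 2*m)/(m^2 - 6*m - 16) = m/(m - 8)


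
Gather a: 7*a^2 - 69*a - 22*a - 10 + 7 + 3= 7*a^2 - 91*a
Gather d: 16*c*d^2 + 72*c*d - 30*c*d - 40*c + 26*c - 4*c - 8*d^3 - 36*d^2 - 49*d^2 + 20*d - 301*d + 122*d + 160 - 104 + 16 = -18*c - 8*d^3 + d^2*(16*c - 85) + d*(42*c - 159) + 72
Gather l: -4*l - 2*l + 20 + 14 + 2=36 - 6*l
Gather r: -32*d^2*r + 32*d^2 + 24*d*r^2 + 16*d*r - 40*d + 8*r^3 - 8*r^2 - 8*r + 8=32*d^2 - 40*d + 8*r^3 + r^2*(24*d - 8) + r*(-32*d^2 + 16*d - 8) + 8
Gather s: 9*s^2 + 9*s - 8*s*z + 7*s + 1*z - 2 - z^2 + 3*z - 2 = 9*s^2 + s*(16 - 8*z) - z^2 + 4*z - 4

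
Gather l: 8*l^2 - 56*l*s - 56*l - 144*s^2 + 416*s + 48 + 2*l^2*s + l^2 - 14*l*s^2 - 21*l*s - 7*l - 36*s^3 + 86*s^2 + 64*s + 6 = l^2*(2*s + 9) + l*(-14*s^2 - 77*s - 63) - 36*s^3 - 58*s^2 + 480*s + 54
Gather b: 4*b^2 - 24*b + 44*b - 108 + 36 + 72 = 4*b^2 + 20*b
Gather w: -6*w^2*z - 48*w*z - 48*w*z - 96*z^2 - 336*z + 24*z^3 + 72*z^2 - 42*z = -6*w^2*z - 96*w*z + 24*z^3 - 24*z^2 - 378*z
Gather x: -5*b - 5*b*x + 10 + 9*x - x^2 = -5*b - x^2 + x*(9 - 5*b) + 10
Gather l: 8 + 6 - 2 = 12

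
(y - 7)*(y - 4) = y^2 - 11*y + 28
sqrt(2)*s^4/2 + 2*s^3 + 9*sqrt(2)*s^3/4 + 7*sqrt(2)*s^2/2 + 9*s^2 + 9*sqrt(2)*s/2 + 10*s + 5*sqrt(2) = (s + 2)*(s + 5/2)*(s + sqrt(2))*(sqrt(2)*s/2 + 1)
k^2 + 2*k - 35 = (k - 5)*(k + 7)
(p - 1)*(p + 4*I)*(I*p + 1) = I*p^3 - 3*p^2 - I*p^2 + 3*p + 4*I*p - 4*I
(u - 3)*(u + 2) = u^2 - u - 6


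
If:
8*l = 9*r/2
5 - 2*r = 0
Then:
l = 45/32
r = 5/2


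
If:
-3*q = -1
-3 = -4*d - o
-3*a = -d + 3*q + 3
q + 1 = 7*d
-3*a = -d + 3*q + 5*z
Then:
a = -80/63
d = 4/21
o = 47/21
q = 1/3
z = 3/5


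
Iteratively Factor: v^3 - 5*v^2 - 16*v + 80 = (v - 5)*(v^2 - 16) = (v - 5)*(v + 4)*(v - 4)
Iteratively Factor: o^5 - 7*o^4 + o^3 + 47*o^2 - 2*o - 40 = (o + 2)*(o^4 - 9*o^3 + 19*o^2 + 9*o - 20) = (o - 4)*(o + 2)*(o^3 - 5*o^2 - o + 5) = (o - 4)*(o + 1)*(o + 2)*(o^2 - 6*o + 5) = (o - 4)*(o - 1)*(o + 1)*(o + 2)*(o - 5)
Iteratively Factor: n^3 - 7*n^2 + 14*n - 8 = (n - 1)*(n^2 - 6*n + 8) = (n - 4)*(n - 1)*(n - 2)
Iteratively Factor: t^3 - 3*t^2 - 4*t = (t + 1)*(t^2 - 4*t) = t*(t + 1)*(t - 4)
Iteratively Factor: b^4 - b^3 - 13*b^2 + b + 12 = (b - 4)*(b^3 + 3*b^2 - b - 3) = (b - 4)*(b - 1)*(b^2 + 4*b + 3) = (b - 4)*(b - 1)*(b + 3)*(b + 1)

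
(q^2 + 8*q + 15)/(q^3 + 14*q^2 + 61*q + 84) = (q + 5)/(q^2 + 11*q + 28)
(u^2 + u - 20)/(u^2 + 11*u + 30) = (u - 4)/(u + 6)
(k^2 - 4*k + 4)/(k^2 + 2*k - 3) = (k^2 - 4*k + 4)/(k^2 + 2*k - 3)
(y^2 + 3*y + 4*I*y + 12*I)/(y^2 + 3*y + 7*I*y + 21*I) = (y + 4*I)/(y + 7*I)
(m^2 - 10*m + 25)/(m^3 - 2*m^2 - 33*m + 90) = (m - 5)/(m^2 + 3*m - 18)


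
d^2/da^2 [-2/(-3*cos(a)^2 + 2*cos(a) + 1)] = (-72*sin(a)^4 + 68*sin(a)^2 - 41*cos(a) + 9*cos(3*a) + 32)/((cos(a) - 1)^3*(3*cos(a) + 1)^3)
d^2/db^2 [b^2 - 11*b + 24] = 2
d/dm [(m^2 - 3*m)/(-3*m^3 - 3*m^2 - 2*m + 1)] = (3*m^4 - 18*m^3 - 11*m^2 + 2*m - 3)/(9*m^6 + 18*m^5 + 21*m^4 + 6*m^3 - 2*m^2 - 4*m + 1)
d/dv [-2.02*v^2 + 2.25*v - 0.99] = 2.25 - 4.04*v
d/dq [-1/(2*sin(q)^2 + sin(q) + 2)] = (4*sin(q) + 1)*cos(q)/(sin(q) - cos(2*q) + 3)^2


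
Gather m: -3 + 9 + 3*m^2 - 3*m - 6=3*m^2 - 3*m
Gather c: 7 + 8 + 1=16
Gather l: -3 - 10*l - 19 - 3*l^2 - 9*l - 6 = -3*l^2 - 19*l - 28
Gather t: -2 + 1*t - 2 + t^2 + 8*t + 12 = t^2 + 9*t + 8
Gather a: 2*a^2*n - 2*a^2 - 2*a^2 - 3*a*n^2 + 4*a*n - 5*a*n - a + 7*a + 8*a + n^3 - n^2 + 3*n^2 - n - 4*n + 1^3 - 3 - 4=a^2*(2*n - 4) + a*(-3*n^2 - n + 14) + n^3 + 2*n^2 - 5*n - 6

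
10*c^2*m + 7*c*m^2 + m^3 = m*(2*c + m)*(5*c + m)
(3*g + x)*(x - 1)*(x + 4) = 3*g*x^2 + 9*g*x - 12*g + x^3 + 3*x^2 - 4*x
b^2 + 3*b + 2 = (b + 1)*(b + 2)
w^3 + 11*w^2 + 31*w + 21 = (w + 1)*(w + 3)*(w + 7)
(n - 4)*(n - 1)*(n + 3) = n^3 - 2*n^2 - 11*n + 12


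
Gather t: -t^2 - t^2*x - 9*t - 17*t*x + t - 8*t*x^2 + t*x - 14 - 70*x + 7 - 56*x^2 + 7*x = t^2*(-x - 1) + t*(-8*x^2 - 16*x - 8) - 56*x^2 - 63*x - 7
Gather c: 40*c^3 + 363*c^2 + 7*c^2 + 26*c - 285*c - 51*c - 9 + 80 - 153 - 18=40*c^3 + 370*c^2 - 310*c - 100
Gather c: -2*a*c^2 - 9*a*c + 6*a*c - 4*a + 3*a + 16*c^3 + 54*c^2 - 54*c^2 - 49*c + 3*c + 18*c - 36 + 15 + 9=-2*a*c^2 - a + 16*c^3 + c*(-3*a - 28) - 12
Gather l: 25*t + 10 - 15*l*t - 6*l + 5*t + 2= l*(-15*t - 6) + 30*t + 12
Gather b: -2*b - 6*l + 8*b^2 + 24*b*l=8*b^2 + b*(24*l - 2) - 6*l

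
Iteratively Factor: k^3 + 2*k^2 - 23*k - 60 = (k + 3)*(k^2 - k - 20) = (k + 3)*(k + 4)*(k - 5)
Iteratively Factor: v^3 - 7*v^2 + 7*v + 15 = (v + 1)*(v^2 - 8*v + 15) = (v - 3)*(v + 1)*(v - 5)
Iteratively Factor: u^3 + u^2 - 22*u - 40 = (u + 2)*(u^2 - u - 20) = (u + 2)*(u + 4)*(u - 5)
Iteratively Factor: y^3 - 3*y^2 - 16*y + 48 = (y + 4)*(y^2 - 7*y + 12) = (y - 4)*(y + 4)*(y - 3)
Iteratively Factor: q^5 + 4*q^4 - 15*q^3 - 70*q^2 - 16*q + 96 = (q + 4)*(q^4 - 15*q^2 - 10*q + 24) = (q + 2)*(q + 4)*(q^3 - 2*q^2 - 11*q + 12) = (q + 2)*(q + 3)*(q + 4)*(q^2 - 5*q + 4) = (q - 4)*(q + 2)*(q + 3)*(q + 4)*(q - 1)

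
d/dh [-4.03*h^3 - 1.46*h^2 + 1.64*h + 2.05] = -12.09*h^2 - 2.92*h + 1.64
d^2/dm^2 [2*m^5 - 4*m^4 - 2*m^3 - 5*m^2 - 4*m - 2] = 40*m^3 - 48*m^2 - 12*m - 10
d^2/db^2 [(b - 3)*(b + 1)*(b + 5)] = 6*b + 6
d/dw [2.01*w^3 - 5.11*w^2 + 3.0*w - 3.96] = 6.03*w^2 - 10.22*w + 3.0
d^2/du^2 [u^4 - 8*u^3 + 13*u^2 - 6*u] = 12*u^2 - 48*u + 26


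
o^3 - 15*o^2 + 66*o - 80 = (o - 8)*(o - 5)*(o - 2)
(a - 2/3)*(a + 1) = a^2 + a/3 - 2/3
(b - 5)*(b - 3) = b^2 - 8*b + 15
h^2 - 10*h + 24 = (h - 6)*(h - 4)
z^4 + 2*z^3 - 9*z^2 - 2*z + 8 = (z - 2)*(z - 1)*(z + 1)*(z + 4)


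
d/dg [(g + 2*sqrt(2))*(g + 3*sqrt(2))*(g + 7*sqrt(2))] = 3*g^2 + 24*sqrt(2)*g + 82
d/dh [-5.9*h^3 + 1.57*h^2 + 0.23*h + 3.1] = -17.7*h^2 + 3.14*h + 0.23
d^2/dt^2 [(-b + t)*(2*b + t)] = 2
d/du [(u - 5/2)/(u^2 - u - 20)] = (u^2 - u - (2*u - 5)*(2*u - 1)/2 - 20)/(-u^2 + u + 20)^2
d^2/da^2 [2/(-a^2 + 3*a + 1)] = 4*(-a^2 + 3*a + (2*a - 3)^2 + 1)/(-a^2 + 3*a + 1)^3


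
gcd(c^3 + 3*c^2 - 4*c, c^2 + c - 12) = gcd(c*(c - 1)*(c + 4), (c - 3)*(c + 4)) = c + 4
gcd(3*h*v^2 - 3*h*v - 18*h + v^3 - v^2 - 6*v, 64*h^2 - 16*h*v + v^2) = 1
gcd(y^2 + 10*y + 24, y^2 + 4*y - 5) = 1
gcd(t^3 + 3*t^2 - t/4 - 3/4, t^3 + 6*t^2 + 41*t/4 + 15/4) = t^2 + 7*t/2 + 3/2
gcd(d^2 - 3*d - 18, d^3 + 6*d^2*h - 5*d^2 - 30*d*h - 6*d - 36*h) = d - 6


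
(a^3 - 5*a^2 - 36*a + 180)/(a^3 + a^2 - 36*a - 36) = (a - 5)/(a + 1)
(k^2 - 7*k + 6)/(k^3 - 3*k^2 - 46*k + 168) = (k - 1)/(k^2 + 3*k - 28)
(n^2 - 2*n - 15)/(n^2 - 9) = (n - 5)/(n - 3)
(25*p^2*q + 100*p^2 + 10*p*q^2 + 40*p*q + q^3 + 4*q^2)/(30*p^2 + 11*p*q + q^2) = (5*p*q + 20*p + q^2 + 4*q)/(6*p + q)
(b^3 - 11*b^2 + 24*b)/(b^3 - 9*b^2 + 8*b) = (b - 3)/(b - 1)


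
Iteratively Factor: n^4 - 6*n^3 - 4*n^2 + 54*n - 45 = (n + 3)*(n^3 - 9*n^2 + 23*n - 15) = (n - 3)*(n + 3)*(n^2 - 6*n + 5) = (n - 5)*(n - 3)*(n + 3)*(n - 1)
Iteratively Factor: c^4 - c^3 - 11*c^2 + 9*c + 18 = (c + 3)*(c^3 - 4*c^2 + c + 6) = (c - 3)*(c + 3)*(c^2 - c - 2) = (c - 3)*(c - 2)*(c + 3)*(c + 1)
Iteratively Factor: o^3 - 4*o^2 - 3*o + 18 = (o + 2)*(o^2 - 6*o + 9) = (o - 3)*(o + 2)*(o - 3)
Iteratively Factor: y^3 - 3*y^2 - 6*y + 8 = (y - 1)*(y^2 - 2*y - 8) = (y - 1)*(y + 2)*(y - 4)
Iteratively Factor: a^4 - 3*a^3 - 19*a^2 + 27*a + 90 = (a - 5)*(a^3 + 2*a^2 - 9*a - 18) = (a - 5)*(a + 3)*(a^2 - a - 6) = (a - 5)*(a - 3)*(a + 3)*(a + 2)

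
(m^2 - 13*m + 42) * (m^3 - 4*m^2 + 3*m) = m^5 - 17*m^4 + 97*m^3 - 207*m^2 + 126*m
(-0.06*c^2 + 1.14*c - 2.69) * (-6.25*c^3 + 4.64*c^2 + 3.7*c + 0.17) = 0.375*c^5 - 7.4034*c^4 + 21.8801*c^3 - 8.2738*c^2 - 9.7592*c - 0.4573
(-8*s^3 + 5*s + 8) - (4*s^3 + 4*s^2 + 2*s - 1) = -12*s^3 - 4*s^2 + 3*s + 9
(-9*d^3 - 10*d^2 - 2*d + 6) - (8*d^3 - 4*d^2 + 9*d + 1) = -17*d^3 - 6*d^2 - 11*d + 5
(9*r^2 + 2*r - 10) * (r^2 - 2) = 9*r^4 + 2*r^3 - 28*r^2 - 4*r + 20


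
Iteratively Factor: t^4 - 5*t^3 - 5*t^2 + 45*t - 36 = (t - 1)*(t^3 - 4*t^2 - 9*t + 36) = (t - 3)*(t - 1)*(t^2 - t - 12) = (t - 3)*(t - 1)*(t + 3)*(t - 4)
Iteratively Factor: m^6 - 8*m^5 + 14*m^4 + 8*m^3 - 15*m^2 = (m - 1)*(m^5 - 7*m^4 + 7*m^3 + 15*m^2) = m*(m - 1)*(m^4 - 7*m^3 + 7*m^2 + 15*m) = m*(m - 3)*(m - 1)*(m^3 - 4*m^2 - 5*m) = m*(m - 3)*(m - 1)*(m + 1)*(m^2 - 5*m) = m*(m - 5)*(m - 3)*(m - 1)*(m + 1)*(m)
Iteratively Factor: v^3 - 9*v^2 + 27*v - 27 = (v - 3)*(v^2 - 6*v + 9) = (v - 3)^2*(v - 3)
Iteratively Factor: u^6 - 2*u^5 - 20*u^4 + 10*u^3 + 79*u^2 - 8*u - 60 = (u - 5)*(u^5 + 3*u^4 - 5*u^3 - 15*u^2 + 4*u + 12) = (u - 5)*(u + 3)*(u^4 - 5*u^2 + 4) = (u - 5)*(u + 1)*(u + 3)*(u^3 - u^2 - 4*u + 4) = (u - 5)*(u - 1)*(u + 1)*(u + 3)*(u^2 - 4) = (u - 5)*(u - 2)*(u - 1)*(u + 1)*(u + 3)*(u + 2)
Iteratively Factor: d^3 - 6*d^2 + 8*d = (d)*(d^2 - 6*d + 8) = d*(d - 2)*(d - 4)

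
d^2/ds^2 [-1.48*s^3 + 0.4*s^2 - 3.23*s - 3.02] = 0.8 - 8.88*s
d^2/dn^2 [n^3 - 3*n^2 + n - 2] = 6*n - 6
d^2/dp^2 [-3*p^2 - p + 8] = -6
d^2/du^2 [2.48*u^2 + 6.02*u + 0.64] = 4.96000000000000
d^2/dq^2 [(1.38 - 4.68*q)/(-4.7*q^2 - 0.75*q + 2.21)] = ((5.952 - 131.976*q)*(4.7*q^2 + 0.75*q - 2.21) + (4.68*q - 1.38)*(9.4*q + 0.75)*(18.8*q + 1.5))/(4.7*q^2 + 0.75*q - 2.21)^3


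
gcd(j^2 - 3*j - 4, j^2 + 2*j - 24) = j - 4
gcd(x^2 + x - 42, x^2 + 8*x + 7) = x + 7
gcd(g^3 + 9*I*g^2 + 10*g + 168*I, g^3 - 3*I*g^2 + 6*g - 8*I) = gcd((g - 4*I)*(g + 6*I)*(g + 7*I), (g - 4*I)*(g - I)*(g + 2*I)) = g - 4*I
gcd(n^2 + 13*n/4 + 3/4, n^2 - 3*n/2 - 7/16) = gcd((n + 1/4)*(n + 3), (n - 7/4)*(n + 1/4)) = n + 1/4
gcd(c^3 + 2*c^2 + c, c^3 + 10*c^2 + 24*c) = c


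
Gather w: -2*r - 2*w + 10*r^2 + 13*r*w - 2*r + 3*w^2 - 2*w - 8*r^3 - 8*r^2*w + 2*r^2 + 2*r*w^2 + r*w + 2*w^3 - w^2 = -8*r^3 + 12*r^2 - 4*r + 2*w^3 + w^2*(2*r + 2) + w*(-8*r^2 + 14*r - 4)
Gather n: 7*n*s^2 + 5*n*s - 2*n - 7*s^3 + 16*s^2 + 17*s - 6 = n*(7*s^2 + 5*s - 2) - 7*s^3 + 16*s^2 + 17*s - 6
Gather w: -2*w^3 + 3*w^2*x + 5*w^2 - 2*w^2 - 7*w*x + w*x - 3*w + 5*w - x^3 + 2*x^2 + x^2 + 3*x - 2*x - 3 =-2*w^3 + w^2*(3*x + 3) + w*(2 - 6*x) - x^3 + 3*x^2 + x - 3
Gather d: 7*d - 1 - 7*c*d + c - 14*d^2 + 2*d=c - 14*d^2 + d*(9 - 7*c) - 1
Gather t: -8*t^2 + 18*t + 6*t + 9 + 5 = -8*t^2 + 24*t + 14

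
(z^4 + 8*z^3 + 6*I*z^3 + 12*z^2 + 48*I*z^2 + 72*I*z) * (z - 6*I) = z^5 + 8*z^4 + 48*z^3 + 288*z^2 + 432*z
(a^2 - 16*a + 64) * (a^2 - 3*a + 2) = a^4 - 19*a^3 + 114*a^2 - 224*a + 128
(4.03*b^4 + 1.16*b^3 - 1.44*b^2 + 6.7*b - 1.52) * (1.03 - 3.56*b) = -14.3468*b^5 + 0.0213000000000001*b^4 + 6.3212*b^3 - 25.3352*b^2 + 12.3122*b - 1.5656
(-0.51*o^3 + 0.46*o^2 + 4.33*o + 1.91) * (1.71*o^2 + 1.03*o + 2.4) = -0.8721*o^5 + 0.2613*o^4 + 6.6541*o^3 + 8.83*o^2 + 12.3593*o + 4.584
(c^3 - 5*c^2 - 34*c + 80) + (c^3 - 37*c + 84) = 2*c^3 - 5*c^2 - 71*c + 164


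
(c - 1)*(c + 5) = c^2 + 4*c - 5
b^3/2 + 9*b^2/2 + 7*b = b*(b/2 + 1)*(b + 7)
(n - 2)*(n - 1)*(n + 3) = n^3 - 7*n + 6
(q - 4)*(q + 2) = q^2 - 2*q - 8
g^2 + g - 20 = (g - 4)*(g + 5)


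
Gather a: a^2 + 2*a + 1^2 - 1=a^2 + 2*a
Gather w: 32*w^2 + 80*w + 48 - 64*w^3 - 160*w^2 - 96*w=-64*w^3 - 128*w^2 - 16*w + 48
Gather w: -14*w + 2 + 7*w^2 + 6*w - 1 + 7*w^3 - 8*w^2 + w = 7*w^3 - w^2 - 7*w + 1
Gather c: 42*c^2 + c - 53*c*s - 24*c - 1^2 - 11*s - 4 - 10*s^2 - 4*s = 42*c^2 + c*(-53*s - 23) - 10*s^2 - 15*s - 5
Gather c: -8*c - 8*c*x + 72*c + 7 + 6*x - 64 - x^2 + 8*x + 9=c*(64 - 8*x) - x^2 + 14*x - 48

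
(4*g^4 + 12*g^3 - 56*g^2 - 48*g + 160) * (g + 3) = 4*g^5 + 24*g^4 - 20*g^3 - 216*g^2 + 16*g + 480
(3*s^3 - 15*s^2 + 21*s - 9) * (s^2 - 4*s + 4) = 3*s^5 - 27*s^4 + 93*s^3 - 153*s^2 + 120*s - 36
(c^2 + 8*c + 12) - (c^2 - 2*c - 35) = 10*c + 47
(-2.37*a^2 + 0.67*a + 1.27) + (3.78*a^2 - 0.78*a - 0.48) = 1.41*a^2 - 0.11*a + 0.79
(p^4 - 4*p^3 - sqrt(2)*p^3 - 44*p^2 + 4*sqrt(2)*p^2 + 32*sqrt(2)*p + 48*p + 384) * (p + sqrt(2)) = p^5 - 4*p^4 - 46*p^3 - 12*sqrt(2)*p^2 + 56*p^2 + 48*sqrt(2)*p + 448*p + 384*sqrt(2)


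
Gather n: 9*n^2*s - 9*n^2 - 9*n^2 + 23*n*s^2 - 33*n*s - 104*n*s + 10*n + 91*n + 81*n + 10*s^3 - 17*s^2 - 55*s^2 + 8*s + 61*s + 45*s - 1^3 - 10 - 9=n^2*(9*s - 18) + n*(23*s^2 - 137*s + 182) + 10*s^3 - 72*s^2 + 114*s - 20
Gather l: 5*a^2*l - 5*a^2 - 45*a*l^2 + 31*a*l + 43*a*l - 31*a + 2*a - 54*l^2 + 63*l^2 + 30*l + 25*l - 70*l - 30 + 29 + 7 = -5*a^2 - 29*a + l^2*(9 - 45*a) + l*(5*a^2 + 74*a - 15) + 6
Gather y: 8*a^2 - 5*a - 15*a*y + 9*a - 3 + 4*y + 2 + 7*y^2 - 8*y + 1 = 8*a^2 + 4*a + 7*y^2 + y*(-15*a - 4)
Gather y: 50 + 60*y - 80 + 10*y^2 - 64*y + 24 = 10*y^2 - 4*y - 6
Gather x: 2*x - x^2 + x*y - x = -x^2 + x*(y + 1)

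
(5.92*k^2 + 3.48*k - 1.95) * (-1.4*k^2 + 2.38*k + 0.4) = -8.288*k^4 + 9.2176*k^3 + 13.3804*k^2 - 3.249*k - 0.78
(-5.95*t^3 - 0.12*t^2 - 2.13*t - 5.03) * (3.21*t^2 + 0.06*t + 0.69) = -19.0995*t^5 - 0.7422*t^4 - 10.95*t^3 - 16.3569*t^2 - 1.7715*t - 3.4707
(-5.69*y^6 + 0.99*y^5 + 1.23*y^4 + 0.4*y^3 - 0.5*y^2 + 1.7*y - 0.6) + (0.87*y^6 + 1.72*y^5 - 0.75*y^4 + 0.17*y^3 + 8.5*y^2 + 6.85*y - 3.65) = -4.82*y^6 + 2.71*y^5 + 0.48*y^4 + 0.57*y^3 + 8.0*y^2 + 8.55*y - 4.25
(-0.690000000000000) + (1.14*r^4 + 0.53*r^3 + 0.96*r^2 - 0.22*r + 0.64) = 1.14*r^4 + 0.53*r^3 + 0.96*r^2 - 0.22*r - 0.0499999999999999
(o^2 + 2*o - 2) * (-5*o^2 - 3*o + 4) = -5*o^4 - 13*o^3 + 8*o^2 + 14*o - 8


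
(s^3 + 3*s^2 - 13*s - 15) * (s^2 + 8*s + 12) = s^5 + 11*s^4 + 23*s^3 - 83*s^2 - 276*s - 180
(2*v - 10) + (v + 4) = 3*v - 6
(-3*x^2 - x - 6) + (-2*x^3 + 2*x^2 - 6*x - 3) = -2*x^3 - x^2 - 7*x - 9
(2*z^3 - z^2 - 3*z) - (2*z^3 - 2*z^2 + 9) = z^2 - 3*z - 9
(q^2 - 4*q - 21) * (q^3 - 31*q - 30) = q^5 - 4*q^4 - 52*q^3 + 94*q^2 + 771*q + 630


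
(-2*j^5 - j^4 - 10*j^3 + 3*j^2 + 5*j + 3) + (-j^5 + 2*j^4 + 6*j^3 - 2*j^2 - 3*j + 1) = -3*j^5 + j^4 - 4*j^3 + j^2 + 2*j + 4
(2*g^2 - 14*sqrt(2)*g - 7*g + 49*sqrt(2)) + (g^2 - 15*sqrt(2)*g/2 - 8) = 3*g^2 - 43*sqrt(2)*g/2 - 7*g - 8 + 49*sqrt(2)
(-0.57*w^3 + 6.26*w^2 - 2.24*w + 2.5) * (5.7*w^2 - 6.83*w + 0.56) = -3.249*w^5 + 39.5751*w^4 - 55.843*w^3 + 33.0548*w^2 - 18.3294*w + 1.4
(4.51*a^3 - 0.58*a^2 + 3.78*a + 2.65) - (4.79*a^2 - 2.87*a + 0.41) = 4.51*a^3 - 5.37*a^2 + 6.65*a + 2.24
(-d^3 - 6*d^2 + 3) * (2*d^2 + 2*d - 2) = -2*d^5 - 14*d^4 - 10*d^3 + 18*d^2 + 6*d - 6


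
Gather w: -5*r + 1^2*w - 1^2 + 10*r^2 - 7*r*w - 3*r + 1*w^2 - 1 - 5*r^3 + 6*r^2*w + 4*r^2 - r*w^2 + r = -5*r^3 + 14*r^2 - 7*r + w^2*(1 - r) + w*(6*r^2 - 7*r + 1) - 2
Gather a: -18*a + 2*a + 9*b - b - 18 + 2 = -16*a + 8*b - 16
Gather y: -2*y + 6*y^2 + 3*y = 6*y^2 + y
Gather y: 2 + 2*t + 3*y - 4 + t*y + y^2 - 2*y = 2*t + y^2 + y*(t + 1) - 2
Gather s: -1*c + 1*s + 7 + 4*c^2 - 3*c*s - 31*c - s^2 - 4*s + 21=4*c^2 - 32*c - s^2 + s*(-3*c - 3) + 28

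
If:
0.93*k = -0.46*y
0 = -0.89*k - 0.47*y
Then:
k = 0.00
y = 0.00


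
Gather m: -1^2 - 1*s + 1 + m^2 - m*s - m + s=m^2 + m*(-s - 1)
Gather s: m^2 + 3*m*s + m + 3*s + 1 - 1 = m^2 + m + s*(3*m + 3)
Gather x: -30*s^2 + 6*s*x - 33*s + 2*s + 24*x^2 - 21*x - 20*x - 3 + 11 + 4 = -30*s^2 - 31*s + 24*x^2 + x*(6*s - 41) + 12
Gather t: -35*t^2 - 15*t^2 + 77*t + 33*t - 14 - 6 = -50*t^2 + 110*t - 20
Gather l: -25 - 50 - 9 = -84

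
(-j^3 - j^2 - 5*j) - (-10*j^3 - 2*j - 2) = 9*j^3 - j^2 - 3*j + 2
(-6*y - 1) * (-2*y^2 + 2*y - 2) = 12*y^3 - 10*y^2 + 10*y + 2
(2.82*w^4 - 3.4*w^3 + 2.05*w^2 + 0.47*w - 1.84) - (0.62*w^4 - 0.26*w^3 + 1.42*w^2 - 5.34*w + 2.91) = 2.2*w^4 - 3.14*w^3 + 0.63*w^2 + 5.81*w - 4.75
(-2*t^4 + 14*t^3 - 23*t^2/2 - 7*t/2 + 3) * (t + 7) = -2*t^5 + 173*t^3/2 - 84*t^2 - 43*t/2 + 21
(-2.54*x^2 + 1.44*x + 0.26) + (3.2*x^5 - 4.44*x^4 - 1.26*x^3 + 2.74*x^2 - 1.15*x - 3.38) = 3.2*x^5 - 4.44*x^4 - 1.26*x^3 + 0.2*x^2 + 0.29*x - 3.12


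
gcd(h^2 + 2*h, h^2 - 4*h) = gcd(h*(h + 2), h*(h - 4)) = h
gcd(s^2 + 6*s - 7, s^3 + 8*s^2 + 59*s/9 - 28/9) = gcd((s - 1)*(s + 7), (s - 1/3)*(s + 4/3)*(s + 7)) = s + 7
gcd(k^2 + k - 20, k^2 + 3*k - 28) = k - 4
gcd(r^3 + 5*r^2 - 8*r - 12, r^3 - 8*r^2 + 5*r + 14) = r^2 - r - 2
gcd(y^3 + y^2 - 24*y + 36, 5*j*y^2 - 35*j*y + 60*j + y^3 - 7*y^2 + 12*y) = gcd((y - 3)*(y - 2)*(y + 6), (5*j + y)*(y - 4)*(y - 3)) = y - 3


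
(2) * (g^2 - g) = 2*g^2 - 2*g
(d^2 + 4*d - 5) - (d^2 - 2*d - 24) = 6*d + 19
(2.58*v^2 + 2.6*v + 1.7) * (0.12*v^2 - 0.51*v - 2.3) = 0.3096*v^4 - 1.0038*v^3 - 7.056*v^2 - 6.847*v - 3.91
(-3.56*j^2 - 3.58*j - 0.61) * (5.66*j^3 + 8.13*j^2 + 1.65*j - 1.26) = -20.1496*j^5 - 49.2056*j^4 - 38.432*j^3 - 6.3807*j^2 + 3.5043*j + 0.7686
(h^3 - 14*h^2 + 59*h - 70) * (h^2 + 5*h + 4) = h^5 - 9*h^4 - 7*h^3 + 169*h^2 - 114*h - 280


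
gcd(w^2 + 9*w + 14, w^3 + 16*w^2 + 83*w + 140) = w + 7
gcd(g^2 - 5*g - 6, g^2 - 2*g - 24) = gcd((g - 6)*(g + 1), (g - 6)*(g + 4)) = g - 6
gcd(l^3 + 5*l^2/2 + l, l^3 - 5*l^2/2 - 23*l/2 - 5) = l^2 + 5*l/2 + 1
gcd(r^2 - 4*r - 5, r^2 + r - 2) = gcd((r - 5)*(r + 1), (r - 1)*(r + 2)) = 1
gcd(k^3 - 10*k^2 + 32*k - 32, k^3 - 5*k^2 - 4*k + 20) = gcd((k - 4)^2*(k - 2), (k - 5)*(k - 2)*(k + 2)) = k - 2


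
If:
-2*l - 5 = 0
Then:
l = -5/2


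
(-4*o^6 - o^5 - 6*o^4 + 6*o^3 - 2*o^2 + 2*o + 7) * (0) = 0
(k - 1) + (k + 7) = 2*k + 6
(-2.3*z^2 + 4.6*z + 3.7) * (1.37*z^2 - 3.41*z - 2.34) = -3.151*z^4 + 14.145*z^3 - 5.235*z^2 - 23.381*z - 8.658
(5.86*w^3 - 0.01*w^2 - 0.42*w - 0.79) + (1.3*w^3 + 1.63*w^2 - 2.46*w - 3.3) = 7.16*w^3 + 1.62*w^2 - 2.88*w - 4.09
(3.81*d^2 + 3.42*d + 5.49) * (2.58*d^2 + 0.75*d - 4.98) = 9.8298*d^4 + 11.6811*d^3 - 2.2446*d^2 - 12.9141*d - 27.3402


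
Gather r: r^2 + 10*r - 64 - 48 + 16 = r^2 + 10*r - 96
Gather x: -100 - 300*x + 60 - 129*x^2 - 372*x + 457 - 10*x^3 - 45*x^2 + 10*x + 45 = -10*x^3 - 174*x^2 - 662*x + 462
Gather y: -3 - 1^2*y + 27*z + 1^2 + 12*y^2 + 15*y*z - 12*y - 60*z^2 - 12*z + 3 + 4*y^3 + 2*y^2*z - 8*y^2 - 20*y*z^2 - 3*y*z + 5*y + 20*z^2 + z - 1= 4*y^3 + y^2*(2*z + 4) + y*(-20*z^2 + 12*z - 8) - 40*z^2 + 16*z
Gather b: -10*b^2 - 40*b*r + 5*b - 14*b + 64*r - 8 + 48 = -10*b^2 + b*(-40*r - 9) + 64*r + 40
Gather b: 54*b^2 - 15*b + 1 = 54*b^2 - 15*b + 1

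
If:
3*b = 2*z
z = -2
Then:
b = -4/3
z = -2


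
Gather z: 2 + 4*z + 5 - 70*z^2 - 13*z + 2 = -70*z^2 - 9*z + 9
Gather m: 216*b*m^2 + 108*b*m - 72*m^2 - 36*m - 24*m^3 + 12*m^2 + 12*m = -24*m^3 + m^2*(216*b - 60) + m*(108*b - 24)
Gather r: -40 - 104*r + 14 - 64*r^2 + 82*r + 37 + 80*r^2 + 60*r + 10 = 16*r^2 + 38*r + 21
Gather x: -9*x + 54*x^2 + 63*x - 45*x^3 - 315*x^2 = -45*x^3 - 261*x^2 + 54*x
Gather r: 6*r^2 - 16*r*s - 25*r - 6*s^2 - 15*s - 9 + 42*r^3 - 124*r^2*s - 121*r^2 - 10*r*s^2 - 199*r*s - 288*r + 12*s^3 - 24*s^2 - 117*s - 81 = 42*r^3 + r^2*(-124*s - 115) + r*(-10*s^2 - 215*s - 313) + 12*s^3 - 30*s^2 - 132*s - 90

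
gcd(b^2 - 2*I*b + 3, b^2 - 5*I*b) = 1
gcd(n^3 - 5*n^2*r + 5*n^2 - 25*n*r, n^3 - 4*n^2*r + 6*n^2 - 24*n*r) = n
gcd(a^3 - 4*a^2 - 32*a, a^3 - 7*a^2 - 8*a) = a^2 - 8*a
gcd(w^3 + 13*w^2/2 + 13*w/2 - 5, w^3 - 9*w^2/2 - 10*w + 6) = w^2 + 3*w/2 - 1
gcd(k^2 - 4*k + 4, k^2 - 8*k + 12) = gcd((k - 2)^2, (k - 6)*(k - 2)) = k - 2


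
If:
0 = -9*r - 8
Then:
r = -8/9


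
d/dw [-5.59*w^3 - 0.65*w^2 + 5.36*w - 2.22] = -16.77*w^2 - 1.3*w + 5.36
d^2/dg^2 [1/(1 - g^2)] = 2*(-3*g^2 - 1)/(g^2 - 1)^3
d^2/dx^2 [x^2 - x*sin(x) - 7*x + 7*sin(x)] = x*sin(x) - 7*sin(x) - 2*cos(x) + 2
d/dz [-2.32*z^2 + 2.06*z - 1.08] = 2.06 - 4.64*z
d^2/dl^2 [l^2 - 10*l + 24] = 2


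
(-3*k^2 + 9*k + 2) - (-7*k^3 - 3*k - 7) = 7*k^3 - 3*k^2 + 12*k + 9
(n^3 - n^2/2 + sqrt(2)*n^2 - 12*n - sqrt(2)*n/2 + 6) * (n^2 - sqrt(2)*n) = n^5 - n^4/2 - 14*n^3 + 7*n^2 + 12*sqrt(2)*n^2 - 6*sqrt(2)*n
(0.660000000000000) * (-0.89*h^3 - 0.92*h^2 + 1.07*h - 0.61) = -0.5874*h^3 - 0.6072*h^2 + 0.7062*h - 0.4026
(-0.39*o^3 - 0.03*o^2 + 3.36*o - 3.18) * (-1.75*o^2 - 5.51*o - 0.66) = 0.6825*o^5 + 2.2014*o^4 - 5.4573*o^3 - 12.9288*o^2 + 15.3042*o + 2.0988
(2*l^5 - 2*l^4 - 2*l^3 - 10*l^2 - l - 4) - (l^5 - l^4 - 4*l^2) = l^5 - l^4 - 2*l^3 - 6*l^2 - l - 4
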